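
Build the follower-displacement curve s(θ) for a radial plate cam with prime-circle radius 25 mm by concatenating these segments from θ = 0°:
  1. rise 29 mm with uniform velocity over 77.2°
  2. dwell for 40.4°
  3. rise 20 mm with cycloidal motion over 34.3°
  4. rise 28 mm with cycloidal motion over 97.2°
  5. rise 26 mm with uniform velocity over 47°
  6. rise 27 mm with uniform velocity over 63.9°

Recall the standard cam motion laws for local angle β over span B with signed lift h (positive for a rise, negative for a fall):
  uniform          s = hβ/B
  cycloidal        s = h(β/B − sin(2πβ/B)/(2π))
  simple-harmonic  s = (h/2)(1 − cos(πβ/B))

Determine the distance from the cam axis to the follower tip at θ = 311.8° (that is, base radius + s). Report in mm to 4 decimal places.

seg 1 [0°–77.2°] uniform, h=29: full span → s += 29 → s = 29.0000
seg 2 [77.2°–117.6°] dwell: s stays 29.0000
seg 3 [117.6°–151.9°] cycloidal, h=20: full span → s += 20 → s = 49.0000
seg 4 [151.9°–249.1°] cycloidal, h=28: full span → s += 28 → s = 77.0000
seg 5 [249.1°–296.1°] uniform, h=26: full span → s += 26 → s = 103.0000
seg 6 [296.1°–360°] uniform, h=27: θ=311.8° here. β=15.7, B=63.9. 27·15.7/63.9 = 6.6338 → s = 109.6338
radial distance = base radius + s = 25 + 109.6338 = 134.6338

134.6338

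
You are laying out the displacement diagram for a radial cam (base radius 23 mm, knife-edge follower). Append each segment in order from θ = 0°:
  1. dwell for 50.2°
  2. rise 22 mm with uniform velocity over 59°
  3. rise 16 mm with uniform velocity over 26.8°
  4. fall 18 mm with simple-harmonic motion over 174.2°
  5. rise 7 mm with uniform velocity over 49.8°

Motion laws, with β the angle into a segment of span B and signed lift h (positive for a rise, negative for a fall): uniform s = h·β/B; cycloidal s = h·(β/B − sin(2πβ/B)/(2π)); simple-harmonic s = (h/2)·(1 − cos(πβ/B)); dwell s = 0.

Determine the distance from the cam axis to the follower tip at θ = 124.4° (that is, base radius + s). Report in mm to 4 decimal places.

seg 1 [0°–50.2°] dwell: s stays 0.0000
seg 2 [50.2°–109.2°] uniform, h=22: full span → s += 22 → s = 22.0000
seg 3 [109.2°–136°] uniform, h=16: θ=124.4° here. β=15.2, B=26.8. 16·15.2/26.8 = 9.0746 → s = 31.0746
radial distance = base radius + s = 23 + 31.0746 = 54.0746

54.0746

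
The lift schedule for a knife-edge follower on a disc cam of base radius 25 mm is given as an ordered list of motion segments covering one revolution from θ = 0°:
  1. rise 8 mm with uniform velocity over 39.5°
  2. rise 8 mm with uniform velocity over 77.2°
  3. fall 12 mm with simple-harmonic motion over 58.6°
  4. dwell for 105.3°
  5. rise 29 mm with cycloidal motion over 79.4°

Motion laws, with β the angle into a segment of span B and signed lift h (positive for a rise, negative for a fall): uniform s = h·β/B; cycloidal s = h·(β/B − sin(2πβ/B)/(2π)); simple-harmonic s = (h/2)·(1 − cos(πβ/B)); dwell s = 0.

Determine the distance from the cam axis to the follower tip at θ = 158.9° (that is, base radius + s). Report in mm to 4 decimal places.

seg 1 [0°–39.5°] uniform, h=8: full span → s += 8 → s = 8.0000
seg 2 [39.5°–116.7°] uniform, h=8: full span → s += 8 → s = 16.0000
seg 3 [116.7°–175.3°] simple-harmonic, h=-12: θ=158.9° here. β=42.2, B=58.6. -12/2·(1 − cos(π·0.7201)) = -9.8265 → s = 6.1735
radial distance = base radius + s = 25 + 6.1735 = 31.1735

31.1735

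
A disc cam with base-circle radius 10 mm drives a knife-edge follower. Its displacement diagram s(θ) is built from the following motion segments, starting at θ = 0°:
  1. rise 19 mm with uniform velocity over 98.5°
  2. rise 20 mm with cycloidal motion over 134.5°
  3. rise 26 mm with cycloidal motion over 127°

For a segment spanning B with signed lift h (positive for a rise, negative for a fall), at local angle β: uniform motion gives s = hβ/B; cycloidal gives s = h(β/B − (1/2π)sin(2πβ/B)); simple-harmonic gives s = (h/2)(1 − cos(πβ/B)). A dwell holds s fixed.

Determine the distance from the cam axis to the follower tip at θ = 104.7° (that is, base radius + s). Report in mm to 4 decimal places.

seg 1 [0°–98.5°] uniform, h=19: full span → s += 19 → s = 19.0000
seg 2 [98.5°–233°] cycloidal, h=20: θ=104.7° here. β=6.2, B=134.5. 20·(0.0461 − sin(2π·0.0461)/(2π)) = 0.0128 → s = 19.0128
radial distance = base radius + s = 10 + 19.0128 = 29.0128

29.0128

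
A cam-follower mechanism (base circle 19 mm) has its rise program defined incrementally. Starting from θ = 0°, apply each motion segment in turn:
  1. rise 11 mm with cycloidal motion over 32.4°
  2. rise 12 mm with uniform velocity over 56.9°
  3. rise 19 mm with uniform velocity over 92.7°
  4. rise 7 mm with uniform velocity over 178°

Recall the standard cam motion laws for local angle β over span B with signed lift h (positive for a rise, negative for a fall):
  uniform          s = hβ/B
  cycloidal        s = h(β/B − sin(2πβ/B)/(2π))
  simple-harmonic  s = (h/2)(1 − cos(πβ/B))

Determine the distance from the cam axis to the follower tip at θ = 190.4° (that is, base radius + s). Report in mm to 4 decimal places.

seg 1 [0°–32.4°] cycloidal, h=11: full span → s += 11 → s = 11.0000
seg 2 [32.4°–89.3°] uniform, h=12: full span → s += 12 → s = 23.0000
seg 3 [89.3°–182°] uniform, h=19: full span → s += 19 → s = 42.0000
seg 4 [182°–360°] uniform, h=7: θ=190.4° here. β=8.4, B=178. 7·8.4/178 = 0.3303 → s = 42.3303
radial distance = base radius + s = 19 + 42.3303 = 61.3303

61.3303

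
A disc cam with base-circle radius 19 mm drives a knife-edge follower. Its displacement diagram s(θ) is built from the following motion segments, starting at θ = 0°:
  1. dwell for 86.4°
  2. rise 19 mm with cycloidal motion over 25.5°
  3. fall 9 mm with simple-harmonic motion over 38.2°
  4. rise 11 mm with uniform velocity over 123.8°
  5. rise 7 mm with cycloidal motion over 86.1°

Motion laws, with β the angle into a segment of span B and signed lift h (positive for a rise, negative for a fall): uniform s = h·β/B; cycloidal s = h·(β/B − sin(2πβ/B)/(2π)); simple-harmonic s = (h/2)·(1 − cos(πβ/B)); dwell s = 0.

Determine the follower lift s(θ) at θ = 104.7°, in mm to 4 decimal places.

seg 1 [0°–86.4°] dwell: s stays 0.0000
seg 2 [86.4°–111.9°] cycloidal, h=19: θ=104.7° here. β=18.3, B=25.5. 19·(0.7176 − sin(2π·0.7176)/(2π)) = 16.5970 → s = 16.5970

16.5970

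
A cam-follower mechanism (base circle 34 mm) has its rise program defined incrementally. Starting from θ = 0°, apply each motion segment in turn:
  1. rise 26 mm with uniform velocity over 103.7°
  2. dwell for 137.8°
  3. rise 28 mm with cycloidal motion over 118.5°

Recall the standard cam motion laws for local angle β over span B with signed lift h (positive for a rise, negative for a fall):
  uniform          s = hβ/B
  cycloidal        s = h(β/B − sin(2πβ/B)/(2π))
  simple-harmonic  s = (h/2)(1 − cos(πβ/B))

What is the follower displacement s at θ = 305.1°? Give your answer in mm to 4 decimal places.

seg 1 [0°–103.7°] uniform, h=26: full span → s += 26 → s = 26.0000
seg 2 [103.7°–241.5°] dwell: s stays 26.0000
seg 3 [241.5°–360°] cycloidal, h=28: θ=305.1° here. β=63.6, B=118.5. 28·(0.5367 − sin(2π·0.5367)/(2π)) = 16.0466 → s = 42.0466

42.0466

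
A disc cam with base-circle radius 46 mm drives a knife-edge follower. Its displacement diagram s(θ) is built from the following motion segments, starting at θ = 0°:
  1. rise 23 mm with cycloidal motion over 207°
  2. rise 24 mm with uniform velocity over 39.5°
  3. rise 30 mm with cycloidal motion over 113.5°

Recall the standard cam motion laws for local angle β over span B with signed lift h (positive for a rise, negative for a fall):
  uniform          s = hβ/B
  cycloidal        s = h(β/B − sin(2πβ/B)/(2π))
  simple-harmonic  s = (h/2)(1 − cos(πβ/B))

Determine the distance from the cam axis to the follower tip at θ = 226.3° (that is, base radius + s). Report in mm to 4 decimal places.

seg 1 [0°–207°] cycloidal, h=23: full span → s += 23 → s = 23.0000
seg 2 [207°–246.5°] uniform, h=24: θ=226.3° here. β=19.3, B=39.5. 24·19.3/39.5 = 11.7266 → s = 34.7266
radial distance = base radius + s = 46 + 34.7266 = 80.7266

80.7266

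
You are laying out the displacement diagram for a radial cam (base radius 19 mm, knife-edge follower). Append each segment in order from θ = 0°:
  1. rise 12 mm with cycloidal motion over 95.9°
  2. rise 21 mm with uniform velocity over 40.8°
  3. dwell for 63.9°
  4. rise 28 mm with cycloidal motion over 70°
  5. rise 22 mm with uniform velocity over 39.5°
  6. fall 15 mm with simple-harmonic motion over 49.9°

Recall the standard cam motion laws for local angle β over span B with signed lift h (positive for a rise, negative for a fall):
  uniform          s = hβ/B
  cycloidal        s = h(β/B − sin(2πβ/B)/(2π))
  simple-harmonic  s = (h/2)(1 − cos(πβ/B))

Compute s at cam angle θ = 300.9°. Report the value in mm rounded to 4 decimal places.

seg 1 [0°–95.9°] cycloidal, h=12: full span → s += 12 → s = 12.0000
seg 2 [95.9°–136.7°] uniform, h=21: full span → s += 21 → s = 33.0000
seg 3 [136.7°–200.6°] dwell: s stays 33.0000
seg 4 [200.6°–270.6°] cycloidal, h=28: full span → s += 28 → s = 61.0000
seg 5 [270.6°–310.1°] uniform, h=22: θ=300.9° here. β=30.3, B=39.5. 22·30.3/39.5 = 16.8759 → s = 77.8759

77.8759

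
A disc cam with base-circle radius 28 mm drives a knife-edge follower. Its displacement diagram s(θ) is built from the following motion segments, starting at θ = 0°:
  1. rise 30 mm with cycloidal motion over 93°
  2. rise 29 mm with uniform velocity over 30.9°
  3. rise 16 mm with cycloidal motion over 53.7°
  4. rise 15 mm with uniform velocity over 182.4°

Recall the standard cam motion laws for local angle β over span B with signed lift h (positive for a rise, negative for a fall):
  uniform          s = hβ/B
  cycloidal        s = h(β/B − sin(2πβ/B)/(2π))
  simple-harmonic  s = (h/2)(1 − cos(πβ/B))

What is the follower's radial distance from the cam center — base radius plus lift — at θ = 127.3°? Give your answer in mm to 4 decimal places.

seg 1 [0°–93°] cycloidal, h=30: full span → s += 30 → s = 30.0000
seg 2 [93°–123.9°] uniform, h=29: full span → s += 29 → s = 59.0000
seg 3 [123.9°–177.6°] cycloidal, h=16: θ=127.3° here. β=3.4, B=53.7. 16·(0.0633 − sin(2π·0.0633)/(2π)) = 0.0265 → s = 59.0265
radial distance = base radius + s = 28 + 59.0265 = 87.0265

87.0265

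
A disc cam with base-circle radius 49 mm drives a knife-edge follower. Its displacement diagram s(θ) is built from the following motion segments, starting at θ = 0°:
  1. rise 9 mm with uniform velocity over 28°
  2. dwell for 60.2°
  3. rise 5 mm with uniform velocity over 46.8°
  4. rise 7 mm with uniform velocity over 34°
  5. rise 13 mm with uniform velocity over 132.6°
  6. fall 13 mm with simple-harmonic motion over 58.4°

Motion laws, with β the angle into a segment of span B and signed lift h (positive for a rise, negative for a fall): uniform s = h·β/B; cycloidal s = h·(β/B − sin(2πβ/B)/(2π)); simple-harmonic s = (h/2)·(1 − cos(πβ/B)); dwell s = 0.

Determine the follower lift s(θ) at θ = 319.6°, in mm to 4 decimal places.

seg 1 [0°–28°] uniform, h=9: full span → s += 9 → s = 9.0000
seg 2 [28°–88.2°] dwell: s stays 9.0000
seg 3 [88.2°–135°] uniform, h=5: full span → s += 5 → s = 14.0000
seg 4 [135°–169°] uniform, h=7: full span → s += 7 → s = 21.0000
seg 5 [169°–301.6°] uniform, h=13: full span → s += 13 → s = 34.0000
seg 6 [301.6°–360°] simple-harmonic, h=-13: θ=319.6° here. β=18, B=58.4. -13/2·(1 − cos(π·0.3082)) = -2.8164 → s = 31.1836

31.1836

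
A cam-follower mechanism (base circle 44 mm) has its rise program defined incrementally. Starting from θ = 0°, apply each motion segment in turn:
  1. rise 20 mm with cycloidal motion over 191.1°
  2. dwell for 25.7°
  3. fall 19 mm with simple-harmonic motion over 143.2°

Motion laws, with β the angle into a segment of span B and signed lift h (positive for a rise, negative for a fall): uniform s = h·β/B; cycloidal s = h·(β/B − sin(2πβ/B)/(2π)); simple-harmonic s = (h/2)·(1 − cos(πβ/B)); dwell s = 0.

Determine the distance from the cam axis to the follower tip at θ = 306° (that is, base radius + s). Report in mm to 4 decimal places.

seg 1 [0°–191.1°] cycloidal, h=20: full span → s += 20 → s = 20.0000
seg 2 [191.1°–216.8°] dwell: s stays 20.0000
seg 3 [216.8°–360°] simple-harmonic, h=-19: θ=306° here. β=89.2, B=143.2. -19/2·(1 − cos(π·0.6229)) = -13.0776 → s = 6.9224
radial distance = base radius + s = 44 + 6.9224 = 50.9224

50.9224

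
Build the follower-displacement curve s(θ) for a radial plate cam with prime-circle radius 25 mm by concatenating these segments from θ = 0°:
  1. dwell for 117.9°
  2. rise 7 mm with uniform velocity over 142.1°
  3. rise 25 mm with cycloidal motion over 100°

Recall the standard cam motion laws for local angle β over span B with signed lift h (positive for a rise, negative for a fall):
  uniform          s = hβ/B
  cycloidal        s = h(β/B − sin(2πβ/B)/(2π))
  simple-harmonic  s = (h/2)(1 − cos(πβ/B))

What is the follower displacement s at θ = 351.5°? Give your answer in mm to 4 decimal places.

seg 1 [0°–117.9°] dwell: s stays 0.0000
seg 2 [117.9°–260°] uniform, h=7: full span → s += 7 → s = 7.0000
seg 3 [260°–360°] cycloidal, h=25: θ=351.5° here. β=91.5, B=100. 25·(0.9150 − sin(2π·0.9150)/(2π)) = 24.9004 → s = 31.9004

31.9004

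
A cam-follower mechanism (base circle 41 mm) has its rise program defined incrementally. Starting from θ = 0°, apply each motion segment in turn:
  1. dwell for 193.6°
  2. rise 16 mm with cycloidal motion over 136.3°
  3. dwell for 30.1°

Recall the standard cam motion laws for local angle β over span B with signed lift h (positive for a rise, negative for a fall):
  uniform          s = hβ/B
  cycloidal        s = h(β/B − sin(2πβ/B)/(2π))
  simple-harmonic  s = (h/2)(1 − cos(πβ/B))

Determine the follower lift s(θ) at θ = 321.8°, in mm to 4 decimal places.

seg 1 [0°–193.6°] dwell: s stays 0.0000
seg 2 [193.6°–329.9°] cycloidal, h=16: θ=321.8° here. β=128.2, B=136.3. 16·(0.9406 − sin(2π·0.9406)/(2π)) = 15.9781 → s = 15.9781

15.9781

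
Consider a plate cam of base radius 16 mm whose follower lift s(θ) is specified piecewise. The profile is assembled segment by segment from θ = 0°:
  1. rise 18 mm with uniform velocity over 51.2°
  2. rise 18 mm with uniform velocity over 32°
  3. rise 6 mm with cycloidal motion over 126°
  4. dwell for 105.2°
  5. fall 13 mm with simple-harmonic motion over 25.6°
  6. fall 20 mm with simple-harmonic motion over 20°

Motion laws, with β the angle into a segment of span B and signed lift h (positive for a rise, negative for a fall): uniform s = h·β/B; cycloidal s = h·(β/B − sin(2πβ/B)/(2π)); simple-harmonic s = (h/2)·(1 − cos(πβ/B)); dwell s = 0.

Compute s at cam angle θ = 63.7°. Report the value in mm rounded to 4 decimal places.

seg 1 [0°–51.2°] uniform, h=18: full span → s += 18 → s = 18.0000
seg 2 [51.2°–83.2°] uniform, h=18: θ=63.7° here. β=12.5, B=32. 18·12.5/32 = 7.0312 → s = 25.0312

25.0312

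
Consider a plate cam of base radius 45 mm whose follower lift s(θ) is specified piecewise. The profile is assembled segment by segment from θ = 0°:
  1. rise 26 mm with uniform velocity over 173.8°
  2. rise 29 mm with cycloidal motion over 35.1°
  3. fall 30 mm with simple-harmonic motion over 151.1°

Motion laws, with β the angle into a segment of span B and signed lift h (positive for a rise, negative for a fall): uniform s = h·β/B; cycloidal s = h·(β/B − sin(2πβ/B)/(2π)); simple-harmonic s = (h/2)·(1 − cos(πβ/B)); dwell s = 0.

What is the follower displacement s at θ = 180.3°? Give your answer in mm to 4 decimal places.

seg 1 [0°–173.8°] uniform, h=26: full span → s += 26 → s = 26.0000
seg 2 [173.8°–208.9°] cycloidal, h=29: θ=180.3° here. β=6.5, B=35.1. 29·(0.1852 − sin(2π·0.1852)/(2π)) = 1.1324 → s = 27.1324

27.1324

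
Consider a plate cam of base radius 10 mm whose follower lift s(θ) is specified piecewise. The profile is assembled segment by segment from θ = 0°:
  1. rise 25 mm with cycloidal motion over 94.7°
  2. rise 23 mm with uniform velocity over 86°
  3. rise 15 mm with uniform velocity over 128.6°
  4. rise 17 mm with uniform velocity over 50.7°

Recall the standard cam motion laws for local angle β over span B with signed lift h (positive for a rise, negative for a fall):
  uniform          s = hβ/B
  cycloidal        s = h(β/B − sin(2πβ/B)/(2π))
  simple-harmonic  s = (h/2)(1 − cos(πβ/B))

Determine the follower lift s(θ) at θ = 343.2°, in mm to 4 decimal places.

seg 1 [0°–94.7°] cycloidal, h=25: full span → s += 25 → s = 25.0000
seg 2 [94.7°–180.7°] uniform, h=23: full span → s += 23 → s = 48.0000
seg 3 [180.7°–309.3°] uniform, h=15: full span → s += 15 → s = 63.0000
seg 4 [309.3°–360°] uniform, h=17: θ=343.2° here. β=33.9, B=50.7. 17·33.9/50.7 = 11.3669 → s = 74.3669

74.3669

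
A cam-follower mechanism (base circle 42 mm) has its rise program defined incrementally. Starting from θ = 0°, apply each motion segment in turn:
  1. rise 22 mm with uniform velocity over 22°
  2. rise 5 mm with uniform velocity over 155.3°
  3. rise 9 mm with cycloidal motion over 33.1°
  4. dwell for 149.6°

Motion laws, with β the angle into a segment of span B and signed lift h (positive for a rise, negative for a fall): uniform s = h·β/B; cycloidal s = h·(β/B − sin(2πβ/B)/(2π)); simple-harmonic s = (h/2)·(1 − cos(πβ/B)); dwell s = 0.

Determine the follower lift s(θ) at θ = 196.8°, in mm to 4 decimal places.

seg 1 [0°–22°] uniform, h=22: full span → s += 22 → s = 22.0000
seg 2 [22°–177.3°] uniform, h=5: full span → s += 5 → s = 27.0000
seg 3 [177.3°–210.4°] cycloidal, h=9: θ=196.8° here. β=19.5, B=33.1. 9·(0.5891 − sin(2π·0.5891)/(2π)) = 6.0630 → s = 33.0630

33.0630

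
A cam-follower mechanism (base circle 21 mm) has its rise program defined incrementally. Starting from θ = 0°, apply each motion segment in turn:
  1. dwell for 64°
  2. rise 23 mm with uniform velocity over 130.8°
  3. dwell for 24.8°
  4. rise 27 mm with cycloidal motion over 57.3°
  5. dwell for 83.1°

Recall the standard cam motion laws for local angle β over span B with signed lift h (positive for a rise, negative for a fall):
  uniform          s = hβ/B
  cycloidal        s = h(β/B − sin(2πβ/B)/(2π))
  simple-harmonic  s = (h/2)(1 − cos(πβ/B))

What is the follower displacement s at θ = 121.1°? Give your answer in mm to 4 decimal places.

seg 1 [0°–64°] dwell: s stays 0.0000
seg 2 [64°–194.8°] uniform, h=23: θ=121.1° here. β=57.1, B=130.8. 23·57.1/130.8 = 10.0405 → s = 10.0405

10.0405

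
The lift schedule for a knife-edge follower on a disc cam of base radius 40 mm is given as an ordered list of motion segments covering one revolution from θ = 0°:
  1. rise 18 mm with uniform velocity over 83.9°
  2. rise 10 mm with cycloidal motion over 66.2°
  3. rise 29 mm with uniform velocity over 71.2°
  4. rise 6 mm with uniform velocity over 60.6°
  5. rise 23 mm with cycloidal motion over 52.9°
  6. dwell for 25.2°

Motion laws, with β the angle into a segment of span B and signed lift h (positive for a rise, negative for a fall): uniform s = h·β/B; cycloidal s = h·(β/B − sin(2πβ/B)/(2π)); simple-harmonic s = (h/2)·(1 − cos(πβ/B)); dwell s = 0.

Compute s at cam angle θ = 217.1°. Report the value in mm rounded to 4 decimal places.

seg 1 [0°–83.9°] uniform, h=18: full span → s += 18 → s = 18.0000
seg 2 [83.9°–150.1°] cycloidal, h=10: full span → s += 10 → s = 28.0000
seg 3 [150.1°–221.3°] uniform, h=29: θ=217.1° here. β=67, B=71.2. 29·67/71.2 = 27.2893 → s = 55.2893

55.2893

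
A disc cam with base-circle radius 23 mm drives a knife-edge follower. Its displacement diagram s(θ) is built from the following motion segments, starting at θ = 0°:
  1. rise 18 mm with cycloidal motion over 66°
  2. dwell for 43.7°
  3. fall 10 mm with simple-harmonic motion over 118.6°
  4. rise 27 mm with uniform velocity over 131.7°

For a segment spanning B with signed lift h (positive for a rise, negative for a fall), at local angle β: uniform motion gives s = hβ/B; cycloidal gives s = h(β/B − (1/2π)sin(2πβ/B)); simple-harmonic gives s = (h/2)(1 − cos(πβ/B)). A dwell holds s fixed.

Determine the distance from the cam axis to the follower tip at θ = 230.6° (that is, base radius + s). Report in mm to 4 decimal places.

seg 1 [0°–66°] cycloidal, h=18: full span → s += 18 → s = 18.0000
seg 2 [66°–109.7°] dwell: s stays 18.0000
seg 3 [109.7°–228.3°] simple-harmonic, h=-10: full span → s += -10 → s = 8.0000
seg 4 [228.3°–360°] uniform, h=27: θ=230.6° here. β=2.3, B=131.7. 27·2.3/131.7 = 0.4715 → s = 8.4715
radial distance = base radius + s = 23 + 8.4715 = 31.4715

31.4715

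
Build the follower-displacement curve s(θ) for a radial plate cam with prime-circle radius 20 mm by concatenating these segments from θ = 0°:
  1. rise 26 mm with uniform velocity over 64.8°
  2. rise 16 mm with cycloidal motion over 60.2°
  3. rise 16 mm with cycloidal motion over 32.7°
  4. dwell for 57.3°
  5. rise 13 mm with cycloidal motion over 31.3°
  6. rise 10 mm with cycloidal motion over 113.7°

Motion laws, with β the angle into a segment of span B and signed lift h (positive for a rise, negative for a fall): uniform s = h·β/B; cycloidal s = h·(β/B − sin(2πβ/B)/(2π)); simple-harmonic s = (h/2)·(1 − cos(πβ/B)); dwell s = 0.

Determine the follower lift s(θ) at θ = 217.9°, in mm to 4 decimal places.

seg 1 [0°–64.8°] uniform, h=26: full span → s += 26 → s = 26.0000
seg 2 [64.8°–125°] cycloidal, h=16: full span → s += 16 → s = 42.0000
seg 3 [125°–157.7°] cycloidal, h=16: full span → s += 16 → s = 58.0000
seg 4 [157.7°–215°] dwell: s stays 58.0000
seg 5 [215°–246.3°] cycloidal, h=13: θ=217.9° here. β=2.9, B=31.3. 13·(0.0927 − sin(2π·0.0927)/(2π)) = 0.0669 → s = 58.0669

58.0669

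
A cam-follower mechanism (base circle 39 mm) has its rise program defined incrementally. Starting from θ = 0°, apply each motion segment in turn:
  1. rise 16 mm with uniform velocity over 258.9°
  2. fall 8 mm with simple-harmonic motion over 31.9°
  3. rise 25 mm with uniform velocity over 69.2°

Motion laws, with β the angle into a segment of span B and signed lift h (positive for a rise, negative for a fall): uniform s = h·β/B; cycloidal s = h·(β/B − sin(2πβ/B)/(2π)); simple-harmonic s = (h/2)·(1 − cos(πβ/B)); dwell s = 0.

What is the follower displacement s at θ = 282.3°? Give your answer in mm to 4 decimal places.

seg 1 [0°–258.9°] uniform, h=16: full span → s += 16 → s = 16.0000
seg 2 [258.9°–290.8°] simple-harmonic, h=-8: θ=282.3° here. β=23.4, B=31.9. -8/2·(1 − cos(π·0.7335)) = -6.6785 → s = 9.3215

9.3215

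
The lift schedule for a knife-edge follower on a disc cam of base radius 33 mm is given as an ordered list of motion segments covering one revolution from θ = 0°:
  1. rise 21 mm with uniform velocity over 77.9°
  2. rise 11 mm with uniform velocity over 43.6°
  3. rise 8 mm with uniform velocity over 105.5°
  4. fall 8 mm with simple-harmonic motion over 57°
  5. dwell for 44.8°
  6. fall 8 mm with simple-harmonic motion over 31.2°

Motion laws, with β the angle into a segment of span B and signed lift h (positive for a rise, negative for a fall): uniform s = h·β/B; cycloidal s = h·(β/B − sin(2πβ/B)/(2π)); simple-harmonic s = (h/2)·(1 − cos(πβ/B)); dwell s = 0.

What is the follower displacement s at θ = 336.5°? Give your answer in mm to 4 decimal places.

seg 1 [0°–77.9°] uniform, h=21: full span → s += 21 → s = 21.0000
seg 2 [77.9°–121.5°] uniform, h=11: full span → s += 11 → s = 32.0000
seg 3 [121.5°–227°] uniform, h=8: full span → s += 8 → s = 40.0000
seg 4 [227°–284°] simple-harmonic, h=-8: full span → s += -8 → s = 32.0000
seg 5 [284°–328.8°] dwell: s stays 32.0000
seg 6 [328.8°–360°] simple-harmonic, h=-8: θ=336.5° here. β=7.7, B=31.2. -8/2·(1 − cos(π·0.2468)) = -1.1432 → s = 30.8568

30.8568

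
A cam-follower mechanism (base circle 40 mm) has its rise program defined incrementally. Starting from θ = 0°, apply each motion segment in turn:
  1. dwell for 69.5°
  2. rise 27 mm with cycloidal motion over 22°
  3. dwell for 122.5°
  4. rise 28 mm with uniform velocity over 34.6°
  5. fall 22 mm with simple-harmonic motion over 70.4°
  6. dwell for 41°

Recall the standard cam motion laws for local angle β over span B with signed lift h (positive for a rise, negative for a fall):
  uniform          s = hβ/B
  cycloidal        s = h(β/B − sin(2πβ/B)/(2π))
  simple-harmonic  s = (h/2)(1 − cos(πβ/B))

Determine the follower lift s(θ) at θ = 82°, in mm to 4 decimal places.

seg 1 [0°–69.5°] dwell: s stays 0.0000
seg 2 [69.5°–91.5°] cycloidal, h=27: θ=82° here. β=12.5, B=22. 27·(0.5682 − sin(2π·0.5682)/(2π)) = 17.1260 → s = 17.1260

17.1260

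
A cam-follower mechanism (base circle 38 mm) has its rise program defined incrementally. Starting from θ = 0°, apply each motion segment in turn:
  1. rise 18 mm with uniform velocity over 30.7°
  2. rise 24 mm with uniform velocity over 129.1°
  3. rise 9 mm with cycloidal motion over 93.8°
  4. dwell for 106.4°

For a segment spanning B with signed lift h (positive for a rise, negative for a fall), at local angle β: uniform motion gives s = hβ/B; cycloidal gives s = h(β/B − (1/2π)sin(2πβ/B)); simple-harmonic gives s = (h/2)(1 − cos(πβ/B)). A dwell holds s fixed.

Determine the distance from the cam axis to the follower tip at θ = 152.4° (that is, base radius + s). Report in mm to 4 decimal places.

seg 1 [0°–30.7°] uniform, h=18: full span → s += 18 → s = 18.0000
seg 2 [30.7°–159.8°] uniform, h=24: θ=152.4° here. β=121.7, B=129.1. 24·121.7/129.1 = 22.6243 → s = 40.6243
radial distance = base radius + s = 38 + 40.6243 = 78.6243

78.6243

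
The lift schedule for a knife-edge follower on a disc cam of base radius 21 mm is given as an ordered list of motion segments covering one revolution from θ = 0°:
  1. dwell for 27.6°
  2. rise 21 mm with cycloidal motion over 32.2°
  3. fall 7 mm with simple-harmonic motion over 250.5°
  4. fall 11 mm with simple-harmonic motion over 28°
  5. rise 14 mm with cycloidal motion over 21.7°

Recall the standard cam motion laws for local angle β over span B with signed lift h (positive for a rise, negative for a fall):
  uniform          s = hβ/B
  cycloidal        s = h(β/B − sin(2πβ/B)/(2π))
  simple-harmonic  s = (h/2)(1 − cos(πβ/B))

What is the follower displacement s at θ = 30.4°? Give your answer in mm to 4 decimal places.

seg 1 [0°–27.6°] dwell: s stays 0.0000
seg 2 [27.6°–59.8°] cycloidal, h=21: θ=30.4° here. β=2.8, B=32.2. 21·(0.0870 − sin(2π·0.0870)/(2π)) = 0.0895 → s = 0.0895

0.0895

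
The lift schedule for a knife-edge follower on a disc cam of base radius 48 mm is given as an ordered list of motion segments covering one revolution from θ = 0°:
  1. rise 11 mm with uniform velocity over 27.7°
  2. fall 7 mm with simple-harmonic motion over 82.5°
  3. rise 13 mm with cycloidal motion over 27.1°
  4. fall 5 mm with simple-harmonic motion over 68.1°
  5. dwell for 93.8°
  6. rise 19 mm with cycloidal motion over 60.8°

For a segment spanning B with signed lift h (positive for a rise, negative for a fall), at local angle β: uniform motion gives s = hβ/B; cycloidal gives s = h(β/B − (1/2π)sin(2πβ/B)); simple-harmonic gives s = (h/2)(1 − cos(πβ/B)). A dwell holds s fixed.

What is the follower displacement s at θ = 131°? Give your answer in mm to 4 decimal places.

seg 1 [0°–27.7°] uniform, h=11: full span → s += 11 → s = 11.0000
seg 2 [27.7°–110.2°] simple-harmonic, h=-7: full span → s += -7 → s = 4.0000
seg 3 [110.2°–137.3°] cycloidal, h=13: θ=131° here. β=20.8, B=27.1. 13·(0.7675 − sin(2π·0.7675)/(2π)) = 12.0343 → s = 16.0343

16.0343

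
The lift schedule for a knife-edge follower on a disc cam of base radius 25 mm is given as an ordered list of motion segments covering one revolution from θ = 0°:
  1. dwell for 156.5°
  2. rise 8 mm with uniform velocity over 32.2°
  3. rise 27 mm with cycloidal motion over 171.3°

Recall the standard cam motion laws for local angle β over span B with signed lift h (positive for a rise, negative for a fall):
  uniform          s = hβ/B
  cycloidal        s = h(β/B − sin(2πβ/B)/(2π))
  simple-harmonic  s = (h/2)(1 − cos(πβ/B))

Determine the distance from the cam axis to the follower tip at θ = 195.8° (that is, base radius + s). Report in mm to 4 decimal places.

seg 1 [0°–156.5°] dwell: s stays 0.0000
seg 2 [156.5°–188.7°] uniform, h=8: full span → s += 8 → s = 8.0000
seg 3 [188.7°–360°] cycloidal, h=27: θ=195.8° here. β=7.1, B=171.3. 27·(0.0414 − sin(2π·0.0414)/(2π)) = 0.0126 → s = 8.0126
radial distance = base radius + s = 25 + 8.0126 = 33.0126

33.0126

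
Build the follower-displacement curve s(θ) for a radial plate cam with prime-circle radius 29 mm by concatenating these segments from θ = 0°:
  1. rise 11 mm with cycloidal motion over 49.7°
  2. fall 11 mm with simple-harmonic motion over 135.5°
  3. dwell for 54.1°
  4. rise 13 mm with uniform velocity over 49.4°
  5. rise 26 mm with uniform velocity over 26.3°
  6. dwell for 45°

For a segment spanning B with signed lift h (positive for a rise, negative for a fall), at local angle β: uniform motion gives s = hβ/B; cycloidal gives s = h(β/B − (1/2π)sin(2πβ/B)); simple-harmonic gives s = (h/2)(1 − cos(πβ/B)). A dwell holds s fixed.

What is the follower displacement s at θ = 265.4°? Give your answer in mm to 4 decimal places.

seg 1 [0°–49.7°] cycloidal, h=11: full span → s += 11 → s = 11.0000
seg 2 [49.7°–185.2°] simple-harmonic, h=-11: full span → s += -11 → s = 0.0000
seg 3 [185.2°–239.3°] dwell: s stays 0.0000
seg 4 [239.3°–288.7°] uniform, h=13: θ=265.4° here. β=26.1, B=49.4. 13·26.1/49.4 = 6.8684 → s = 6.8684

6.8684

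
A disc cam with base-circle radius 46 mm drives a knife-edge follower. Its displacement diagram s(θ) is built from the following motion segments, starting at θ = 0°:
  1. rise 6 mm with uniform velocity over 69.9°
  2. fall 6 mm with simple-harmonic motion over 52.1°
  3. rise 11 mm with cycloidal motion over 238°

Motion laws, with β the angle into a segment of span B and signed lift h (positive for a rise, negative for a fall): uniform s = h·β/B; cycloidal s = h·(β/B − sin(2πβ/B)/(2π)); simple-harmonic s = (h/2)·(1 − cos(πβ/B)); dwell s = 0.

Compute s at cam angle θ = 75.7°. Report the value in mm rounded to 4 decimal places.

seg 1 [0°–69.9°] uniform, h=6: full span → s += 6 → s = 6.0000
seg 2 [69.9°–122°] simple-harmonic, h=-6: θ=75.7° here. β=5.8, B=52.1. -6/2·(1 − cos(π·0.1113)) = -0.1816 → s = 5.8184

5.8184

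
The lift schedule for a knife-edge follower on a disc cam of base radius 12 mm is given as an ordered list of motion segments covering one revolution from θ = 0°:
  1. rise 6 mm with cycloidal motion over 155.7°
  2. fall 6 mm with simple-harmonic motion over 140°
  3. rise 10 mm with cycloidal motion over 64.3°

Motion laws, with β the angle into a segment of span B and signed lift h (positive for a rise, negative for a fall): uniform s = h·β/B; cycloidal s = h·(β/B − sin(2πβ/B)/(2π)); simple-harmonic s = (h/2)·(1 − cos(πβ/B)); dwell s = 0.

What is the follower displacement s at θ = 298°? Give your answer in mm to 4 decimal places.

seg 1 [0°–155.7°] cycloidal, h=6: full span → s += 6 → s = 6.0000
seg 2 [155.7°–295.7°] simple-harmonic, h=-6: full span → s += -6 → s = 0.0000
seg 3 [295.7°–360°] cycloidal, h=10: θ=298° here. β=2.3, B=64.3. 10·(0.0358 − sin(2π·0.0358)/(2π)) = 0.0030 → s = 0.0030

0.0030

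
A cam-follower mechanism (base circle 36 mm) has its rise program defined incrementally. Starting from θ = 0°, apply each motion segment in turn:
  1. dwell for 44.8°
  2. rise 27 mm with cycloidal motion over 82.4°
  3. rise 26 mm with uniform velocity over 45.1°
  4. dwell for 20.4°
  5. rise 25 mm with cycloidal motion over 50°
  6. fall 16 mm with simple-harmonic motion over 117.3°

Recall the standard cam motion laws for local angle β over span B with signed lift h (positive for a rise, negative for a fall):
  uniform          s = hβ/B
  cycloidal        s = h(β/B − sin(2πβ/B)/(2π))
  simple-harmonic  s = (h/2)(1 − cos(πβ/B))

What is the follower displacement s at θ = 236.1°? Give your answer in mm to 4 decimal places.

seg 1 [0°–44.8°] dwell: s stays 0.0000
seg 2 [44.8°–127.2°] cycloidal, h=27: full span → s += 27 → s = 27.0000
seg 3 [127.2°–172.3°] uniform, h=26: full span → s += 26 → s = 53.0000
seg 4 [172.3°–192.7°] dwell: s stays 53.0000
seg 5 [192.7°–242.7°] cycloidal, h=25: θ=236.1° here. β=43.4, B=50. 25·(0.8680 − sin(2π·0.8680)/(2π)) = 24.6345 → s = 77.6345

77.6345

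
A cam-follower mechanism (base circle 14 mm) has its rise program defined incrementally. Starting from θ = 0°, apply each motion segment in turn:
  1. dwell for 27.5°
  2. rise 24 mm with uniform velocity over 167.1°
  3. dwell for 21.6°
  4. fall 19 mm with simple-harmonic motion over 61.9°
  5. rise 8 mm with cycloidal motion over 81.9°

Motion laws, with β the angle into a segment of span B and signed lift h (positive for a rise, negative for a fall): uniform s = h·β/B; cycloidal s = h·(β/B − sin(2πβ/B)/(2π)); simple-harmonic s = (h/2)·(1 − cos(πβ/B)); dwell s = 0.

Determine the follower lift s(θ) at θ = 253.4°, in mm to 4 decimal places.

seg 1 [0°–27.5°] dwell: s stays 0.0000
seg 2 [27.5°–194.6°] uniform, h=24: full span → s += 24 → s = 24.0000
seg 3 [194.6°–216.2°] dwell: s stays 24.0000
seg 4 [216.2°–278.1°] simple-harmonic, h=-19: θ=253.4° here. β=37.2, B=61.9. -19/2·(1 − cos(π·0.6010)) = -12.4632 → s = 11.5368

11.5368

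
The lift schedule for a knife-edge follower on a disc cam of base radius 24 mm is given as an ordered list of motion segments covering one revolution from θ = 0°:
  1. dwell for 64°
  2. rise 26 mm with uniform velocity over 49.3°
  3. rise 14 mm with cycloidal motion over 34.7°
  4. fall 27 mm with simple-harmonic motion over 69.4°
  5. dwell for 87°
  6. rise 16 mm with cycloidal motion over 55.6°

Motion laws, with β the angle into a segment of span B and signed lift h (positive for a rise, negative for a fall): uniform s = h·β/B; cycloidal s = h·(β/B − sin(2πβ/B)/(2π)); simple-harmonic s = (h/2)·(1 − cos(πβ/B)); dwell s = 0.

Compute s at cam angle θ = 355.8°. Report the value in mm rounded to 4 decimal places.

seg 1 [0°–64°] dwell: s stays 0.0000
seg 2 [64°–113.3°] uniform, h=26: full span → s += 26 → s = 26.0000
seg 3 [113.3°–148°] cycloidal, h=14: full span → s += 14 → s = 40.0000
seg 4 [148°–217.4°] simple-harmonic, h=-27: full span → s += -27 → s = 13.0000
seg 5 [217.4°–304.4°] dwell: s stays 13.0000
seg 6 [304.4°–360°] cycloidal, h=16: θ=355.8° here. β=51.4, B=55.6. 16·(0.9245 − sin(2π·0.9245)/(2π)) = 15.9551 → s = 28.9551

28.9551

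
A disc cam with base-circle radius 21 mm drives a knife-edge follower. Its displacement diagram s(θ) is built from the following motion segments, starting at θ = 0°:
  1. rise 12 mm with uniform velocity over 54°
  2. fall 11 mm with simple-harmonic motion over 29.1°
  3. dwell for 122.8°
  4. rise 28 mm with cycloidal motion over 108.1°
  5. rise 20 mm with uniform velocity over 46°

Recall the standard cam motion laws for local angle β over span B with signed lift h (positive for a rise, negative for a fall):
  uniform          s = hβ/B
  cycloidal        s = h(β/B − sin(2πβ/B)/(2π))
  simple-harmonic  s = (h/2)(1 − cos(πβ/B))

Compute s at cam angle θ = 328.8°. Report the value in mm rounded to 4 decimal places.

seg 1 [0°–54°] uniform, h=12: full span → s += 12 → s = 12.0000
seg 2 [54°–83.1°] simple-harmonic, h=-11: full span → s += -11 → s = 1.0000
seg 3 [83.1°–205.9°] dwell: s stays 1.0000
seg 4 [205.9°–314°] cycloidal, h=28: full span → s += 28 → s = 29.0000
seg 5 [314°–360°] uniform, h=20: θ=328.8° here. β=14.8, B=46. 20·14.8/46 = 6.4348 → s = 35.4348

35.4348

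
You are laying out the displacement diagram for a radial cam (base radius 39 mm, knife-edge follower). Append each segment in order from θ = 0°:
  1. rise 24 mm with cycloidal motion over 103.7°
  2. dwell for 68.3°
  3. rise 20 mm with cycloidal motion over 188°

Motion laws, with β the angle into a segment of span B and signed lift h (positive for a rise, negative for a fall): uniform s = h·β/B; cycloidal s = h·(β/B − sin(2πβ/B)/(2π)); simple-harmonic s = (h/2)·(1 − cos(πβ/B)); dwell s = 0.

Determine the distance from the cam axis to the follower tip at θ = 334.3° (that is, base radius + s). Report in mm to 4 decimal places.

seg 1 [0°–103.7°] cycloidal, h=24: full span → s += 24 → s = 24.0000
seg 2 [103.7°–172°] dwell: s stays 24.0000
seg 3 [172°–360°] cycloidal, h=20: θ=334.3° here. β=162.3, B=188. 20·(0.8633 − sin(2π·0.8633)/(2π)) = 19.6760 → s = 43.6760
radial distance = base radius + s = 39 + 43.6760 = 82.6760

82.6760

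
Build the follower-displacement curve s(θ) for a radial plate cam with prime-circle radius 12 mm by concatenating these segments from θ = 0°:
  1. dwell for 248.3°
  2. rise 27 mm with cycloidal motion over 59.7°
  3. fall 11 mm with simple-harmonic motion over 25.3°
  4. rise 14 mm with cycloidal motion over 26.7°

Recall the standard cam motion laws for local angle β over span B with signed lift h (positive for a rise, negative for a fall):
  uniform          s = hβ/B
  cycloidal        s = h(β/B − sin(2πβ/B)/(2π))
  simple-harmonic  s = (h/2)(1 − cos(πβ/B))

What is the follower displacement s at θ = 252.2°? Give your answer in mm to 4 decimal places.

seg 1 [0°–248.3°] dwell: s stays 0.0000
seg 2 [248.3°–308°] cycloidal, h=27: θ=252.2° here. β=3.9, B=59.7. 27·(0.0653 − sin(2π·0.0653)/(2π)) = 0.0491 → s = 0.0491

0.0491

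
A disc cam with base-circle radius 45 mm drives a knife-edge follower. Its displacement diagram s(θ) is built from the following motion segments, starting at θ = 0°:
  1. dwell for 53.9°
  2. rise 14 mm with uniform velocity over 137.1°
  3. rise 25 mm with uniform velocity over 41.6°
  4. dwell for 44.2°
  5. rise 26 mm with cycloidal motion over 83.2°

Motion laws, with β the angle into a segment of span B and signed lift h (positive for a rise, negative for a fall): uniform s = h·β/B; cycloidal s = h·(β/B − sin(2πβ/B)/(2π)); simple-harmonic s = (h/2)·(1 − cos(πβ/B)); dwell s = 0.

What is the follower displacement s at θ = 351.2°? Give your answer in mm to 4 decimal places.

seg 1 [0°–53.9°] dwell: s stays 0.0000
seg 2 [53.9°–191°] uniform, h=14: full span → s += 14 → s = 14.0000
seg 3 [191°–232.6°] uniform, h=25: full span → s += 25 → s = 39.0000
seg 4 [232.6°–276.8°] dwell: s stays 39.0000
seg 5 [276.8°–360°] cycloidal, h=26: θ=351.2° here. β=74.4, B=83.2. 26·(0.8942 − sin(2π·0.8942)/(2π)) = 25.8020 → s = 64.8020

64.8020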